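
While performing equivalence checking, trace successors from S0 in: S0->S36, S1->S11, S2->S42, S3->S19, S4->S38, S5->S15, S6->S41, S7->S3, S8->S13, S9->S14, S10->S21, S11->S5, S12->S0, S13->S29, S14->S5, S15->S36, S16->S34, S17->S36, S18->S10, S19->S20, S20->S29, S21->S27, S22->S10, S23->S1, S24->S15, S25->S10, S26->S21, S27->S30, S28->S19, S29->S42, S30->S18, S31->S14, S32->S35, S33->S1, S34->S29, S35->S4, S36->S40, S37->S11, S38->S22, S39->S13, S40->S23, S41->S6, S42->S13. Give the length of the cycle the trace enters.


Trace from S0 until a state repeats:
  S0 -> S36 -> S40 -> S23 -> S1 -> S11 -> S5 -> S15 -> S36
S36 first seen at step 1, revisited at step 8.
Cycle length = 8 - 1 = 7

7


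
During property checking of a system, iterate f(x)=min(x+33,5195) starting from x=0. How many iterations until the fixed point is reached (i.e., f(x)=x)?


Step 1: x=0, cap=5195, increment=33
Step 2: x grows by 33 each step until capped at 5195; fixed point is x=5195
Step 3: iterations = ceil(5195/33) = 158

158


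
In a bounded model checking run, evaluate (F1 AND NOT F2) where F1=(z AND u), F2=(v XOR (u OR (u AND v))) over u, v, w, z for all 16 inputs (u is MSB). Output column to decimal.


F1 = (z AND u)
F2 = (v XOR (u OR (u AND v)))
Counterexample to F1=>F2 is where F1=1 and F2=0.
Evaluate each row (bits = u,v,w,z, MSB first):
  row 0 [0000]: F1=0 F2=0 -> F1&~F2 -> 0
  row 1 [0001]: F1=0 F2=0 -> F1&~F2 -> 0
  row 2 [0010]: F1=0 F2=0 -> F1&~F2 -> 0
  row 3 [0011]: F1=0 F2=0 -> F1&~F2 -> 0
  row 4 [0100]: F1=0 F2=1 -> F1&~F2 -> 0
  row 5 [0101]: F1=0 F2=1 -> F1&~F2 -> 0
  row 6 [0110]: F1=0 F2=1 -> F1&~F2 -> 0
  row 7 [0111]: F1=0 F2=1 -> F1&~F2 -> 0
  row 8 [1000]: F1=0 F2=1 -> F1&~F2 -> 0
  row 9 [1001]: F1=1 F2=1 -> F1&~F2 -> 0
  row 10 [1010]: F1=0 F2=1 -> F1&~F2 -> 0
  row 11 [1011]: F1=1 F2=1 -> F1&~F2 -> 0
  row 12 [1100]: F1=0 F2=0 -> F1&~F2 -> 0
  row 13 [1101]: F1=1 F2=0 -> F1&~F2 -> 1
  row 14 [1110]: F1=0 F2=0 -> F1&~F2 -> 0
  row 15 [1111]: F1=1 F2=0 -> F1&~F2 -> 1
Full result column, 4 rows per line (u,v fixed per line; w,z runs 00..11 left to right):
  rows 0-3 [u,v=00]: 0000  = hex 0
  rows 4-7 [u,v=01]: 0000  = hex 0
  rows 8-11 [u,v=10]: 0000  = hex 0
  rows 12-15 [u,v=11]: 0101  = hex 5
Counterexample vector (row 0 .. row 15) = 0000000000000101
Output column grouped in 4s = 0000 0000 0000 0101 = 0x0005
Convert to decimal digit by digit (value = value*16 + digit):
  0 -> 0
  0*16 + 0 = 0
  0*16 + 0 = 0
  0*16 + 5 = 5
Decimal = 5

5


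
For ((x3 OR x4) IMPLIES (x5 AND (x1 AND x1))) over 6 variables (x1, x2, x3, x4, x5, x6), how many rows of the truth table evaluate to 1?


Formula: ((x3 OR x4) IMPLIES (x5 AND (x1 AND x1))) over 6 vars (64 rows)
Evaluate each row (x1, x2, x3, x4, x5, x6 as bits, MSB first):
  row 0 [000000]: ((0 OR 0) IMPLIES (0 AND (0 AND 0))) -> 1
  row 1 [000001]: ((0 OR 0) IMPLIES (0 AND (0 AND 0))) -> 1
  row 2 [000010]: ((0 OR 0) IMPLIES (1 AND (0 AND 0))) -> 1
  row 3 [000011]: ((0 OR 0) IMPLIES (1 AND (0 AND 0))) -> 1
  row 4 [000100]: ((0 OR 1) IMPLIES (0 AND (0 AND 0))) -> 0
  (every remaining row is evaluated the same way; all 64 results are listed next)
Full result column, 8 rows per line (x1,x2,x3 fixed per line; x4,x5,x6 runs 000..111 left to right):
  rows 0-7 [x1,x2,x3=000]: 11110000  (ones: 4)
  rows 8-15 [x1,x2,x3=001]: 00000000  (ones: 0)
  rows 16-23 [x1,x2,x3=010]: 11110000  (ones: 4)
  rows 24-31 [x1,x2,x3=011]: 00000000  (ones: 0)
  rows 32-39 [x1,x2,x3=100]: 11110011  (ones: 6)
  rows 40-47 [x1,x2,x3=101]: 00110011  (ones: 4)
  rows 48-55 [x1,x2,x3=110]: 11110011  (ones: 6)
  rows 56-63 [x1,x2,x3=111]: 00110011  (ones: 4)
Count of 1-rows = 4+0+4+0+6+4+6+4 = 28

28


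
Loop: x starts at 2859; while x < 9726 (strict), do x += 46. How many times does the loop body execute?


Step 1: x goes from 2859 toward 9726 by 46; the body runs while x<9726, so iterations = ceil((bound-start)/step)
Step 2: Distance=6867
Step 3: ceil(6867/46)=150

150


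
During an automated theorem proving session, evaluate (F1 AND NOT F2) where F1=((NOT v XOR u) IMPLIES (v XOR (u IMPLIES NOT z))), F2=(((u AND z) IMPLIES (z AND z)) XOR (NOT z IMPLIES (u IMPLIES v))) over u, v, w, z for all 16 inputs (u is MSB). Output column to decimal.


F1 = ((NOT v XOR u) IMPLIES (v XOR (u IMPLIES NOT z)))
F2 = (((u AND z) IMPLIES (z AND z)) XOR (NOT z IMPLIES (u IMPLIES v)))
Counterexample to F1=>F2 is where F1=1 and F2=0.
Evaluate each row (bits = u,v,w,z, MSB first):
  row 0 [0000]: F1=1 F2=0 -> F1&~F2 -> 1
  row 1 [0001]: F1=1 F2=0 -> F1&~F2 -> 1
  row 2 [0010]: F1=1 F2=0 -> F1&~F2 -> 1
  row 3 [0011]: F1=1 F2=0 -> F1&~F2 -> 1
  row 4 [0100]: F1=1 F2=0 -> F1&~F2 -> 1
  row 5 [0101]: F1=1 F2=0 -> F1&~F2 -> 1
  row 6 [0110]: F1=1 F2=0 -> F1&~F2 -> 1
  row 7 [0111]: F1=1 F2=0 -> F1&~F2 -> 1
  row 8 [1000]: F1=1 F2=1 -> F1&~F2 -> 0
  row 9 [1001]: F1=1 F2=0 -> F1&~F2 -> 1
  row 10 [1010]: F1=1 F2=1 -> F1&~F2 -> 0
  row 11 [1011]: F1=1 F2=0 -> F1&~F2 -> 1
  row 12 [1100]: F1=0 F2=0 -> F1&~F2 -> 0
  row 13 [1101]: F1=1 F2=0 -> F1&~F2 -> 1
  row 14 [1110]: F1=0 F2=0 -> F1&~F2 -> 0
  row 15 [1111]: F1=1 F2=0 -> F1&~F2 -> 1
Full result column, 4 rows per line (u,v fixed per line; w,z runs 00..11 left to right):
  rows 0-3 [u,v=00]: 1111  = hex F
  rows 4-7 [u,v=01]: 1111  = hex F
  rows 8-11 [u,v=10]: 0101  = hex 5
  rows 12-15 [u,v=11]: 0101  = hex 5
Counterexample vector (row 0 .. row 15) = 1111111101010101
Output column grouped in 4s = 1111 1111 0101 0101 = 0xFF55
Convert to decimal digit by digit (value = value*16 + digit):
  F -> 15
  15*16 + 15 (F) = 255
  255*16 + 5 = 4085
  4085*16 + 5 = 65365
Decimal = 65365

65365


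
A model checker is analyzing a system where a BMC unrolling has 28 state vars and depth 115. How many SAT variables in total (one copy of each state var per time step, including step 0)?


BMC unrolls to depth k, creating one copy of each state var for steps 0..k.
Step count = 115 + 1 = 116 (steps 0 through 115)
Vars per step = 28
Total = 28 * 116 = 3248

3248


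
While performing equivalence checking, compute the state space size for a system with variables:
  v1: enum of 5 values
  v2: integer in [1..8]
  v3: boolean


State space = product of domain sizes of all variables.
Domain sizes:
  v1 (enum of 5 values): 5
  v2 (integer in [1..8]): 8
  v3 (boolean): 2
Product = 5 * 8 * 2 = 80

80


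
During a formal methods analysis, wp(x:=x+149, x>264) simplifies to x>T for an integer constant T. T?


Formula: wp(x:=E, P) = P[E/x] (substitute E for x in postcondition)
Step 1: Postcondition: x>264
Step 2: Substitute x+149 for x: x+149>264
Step 3: Solve for x: x > 264-149 = 115

115


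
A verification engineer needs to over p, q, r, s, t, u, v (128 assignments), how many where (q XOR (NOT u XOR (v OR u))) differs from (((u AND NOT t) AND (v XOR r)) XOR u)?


F1 = (q XOR (NOT u XOR (v OR u)))
F2 = (((u AND NOT t) AND (v XOR r)) XOR u)
Evaluate both on each of 128 rows (bits = p,q,r,s,t,u,v):
  row 0 [0000000]: F1=1 F2=0 (differ) -> 1
  row 1 [0000001]: F1=0 F2=0 -> 0
  row 2 [0000010]: F1=1 F2=1 -> 0
  row 3 [0000011]: F1=1 F2=0 (differ) -> 1
  row 4 [0000100]: F1=1 F2=0 (differ) -> 1
  (every remaining row is evaluated the same way; all 128 results are listed next)
Full result column, 8 rows per line (p,q,r,s fixed per line; t,u,v runs 000..111 left to right):
  rows 0-7 [p,q,r,s=0000]: 10011000  (ones: 3)
  rows 8-15 [p,q,r,s=0001]: 10011000  (ones: 3)
  rows 16-23 [p,q,r,s=0010]: 10101000  (ones: 3)
  rows 24-31 [p,q,r,s=0011]: 10101000  (ones: 3)
  rows 32-39 [p,q,r,s=0100]: 01100111  (ones: 5)
  rows 40-47 [p,q,r,s=0101]: 01100111  (ones: 5)
  rows 48-55 [p,q,r,s=0110]: 01010111  (ones: 5)
  rows 56-63 [p,q,r,s=0111]: 01010111  (ones: 5)
  rows 64-71 [p,q,r,s=1000]: 10011000  (ones: 3)
  rows 72-79 [p,q,r,s=1001]: 10011000  (ones: 3)
  rows 80-87 [p,q,r,s=1010]: 10101000  (ones: 3)
  rows 88-95 [p,q,r,s=1011]: 10101000  (ones: 3)
  rows 96-103 [p,q,r,s=1100]: 01100111  (ones: 5)
  rows 104-111 [p,q,r,s=1101]: 01100111  (ones: 5)
  rows 112-119 [p,q,r,s=1110]: 01010111  (ones: 5)
  rows 120-127 [p,q,r,s=1111]: 01010111  (ones: 5)
Disagreements = 3+3+3+3+5+5+5+5+3+3+3+3+5+5+5+5 = 64

64


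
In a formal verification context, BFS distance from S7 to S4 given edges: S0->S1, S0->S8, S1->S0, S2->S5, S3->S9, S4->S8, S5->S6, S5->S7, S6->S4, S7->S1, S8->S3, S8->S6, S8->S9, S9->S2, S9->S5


BFS layer-by-layer from S7:
  dist 0: {S7}
  dist 1: {S1}
  dist 2: {S0}
  dist 3: {S8}
  dist 4: {S3, S6, S9}
  dist 5: {S2, S4, S5}
  -> S4 reached at distance 5
Shortest path length = 5

5


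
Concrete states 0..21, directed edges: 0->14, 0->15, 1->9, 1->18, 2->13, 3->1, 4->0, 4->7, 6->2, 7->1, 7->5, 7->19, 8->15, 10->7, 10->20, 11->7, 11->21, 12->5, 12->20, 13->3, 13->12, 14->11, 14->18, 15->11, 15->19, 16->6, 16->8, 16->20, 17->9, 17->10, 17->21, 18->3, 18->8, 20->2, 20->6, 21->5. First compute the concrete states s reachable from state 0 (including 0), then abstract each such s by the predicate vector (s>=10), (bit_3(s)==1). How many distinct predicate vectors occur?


BFS from 0:
Concrete reachable: {0, 1, 3, 5, 7, 8, 9, 11, 14, 15, 18, 19, 21}
Abstract via predicates (s>=10), (bit_3(s)==1):
  (0,0) <- {0, 1, 3, 5, 7}
  (0,1) <- {8, 9}
  (1,0) <- {18, 19, 21}
  (1,1) <- {11, 14, 15}
Distinct abstract states = 4

4


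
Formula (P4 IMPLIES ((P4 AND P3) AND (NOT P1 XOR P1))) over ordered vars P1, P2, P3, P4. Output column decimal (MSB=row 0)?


Formula: (P4 IMPLIES ((P4 AND P3) AND (NOT P1 XOR P1))) over P1, P2, P3, P4 (16 rows)
Evaluate each row (bits = P1,P2,P3,P4, MSB first):
  row 0 [0000]: (0 IMPLIES ((0 AND 0) AND (NOT 0 XOR 0))) -> 1
  row 1 [0001]: (1 IMPLIES ((1 AND 0) AND (NOT 0 XOR 0))) -> 0
  row 2 [0010]: (0 IMPLIES ((0 AND 1) AND (NOT 0 XOR 0))) -> 1
  row 3 [0011]: (1 IMPLIES ((1 AND 1) AND (NOT 0 XOR 0))) -> 1
  row 4 [0100]: (0 IMPLIES ((0 AND 0) AND (NOT 0 XOR 0))) -> 1
  row 5 [0101]: (1 IMPLIES ((1 AND 0) AND (NOT 0 XOR 0))) -> 0
  row 6 [0110]: (0 IMPLIES ((0 AND 1) AND (NOT 0 XOR 0))) -> 1
  row 7 [0111]: (1 IMPLIES ((1 AND 1) AND (NOT 0 XOR 0))) -> 1
  row 8 [1000]: (0 IMPLIES ((0 AND 0) AND (NOT 1 XOR 1))) -> 1
  row 9 [1001]: (1 IMPLIES ((1 AND 0) AND (NOT 1 XOR 1))) -> 0
  row 10 [1010]: (0 IMPLIES ((0 AND 1) AND (NOT 1 XOR 1))) -> 1
  row 11 [1011]: (1 IMPLIES ((1 AND 1) AND (NOT 1 XOR 1))) -> 1
  row 12 [1100]: (0 IMPLIES ((0 AND 0) AND (NOT 1 XOR 1))) -> 1
  row 13 [1101]: (1 IMPLIES ((1 AND 0) AND (NOT 1 XOR 1))) -> 0
  row 14 [1110]: (0 IMPLIES ((0 AND 1) AND (NOT 1 XOR 1))) -> 1
  row 15 [1111]: (1 IMPLIES ((1 AND 1) AND (NOT 1 XOR 1))) -> 1
Full result column, 4 rows per line (P1,P2 fixed per line; P3,P4 runs 00..11 left to right):
  rows 0-3 [P1,P2=00]: 1011  = hex B
  rows 4-7 [P1,P2=01]: 1011  = hex B
  rows 8-11 [P1,P2=10]: 1011  = hex B
  rows 12-15 [P1,P2=11]: 1011  = hex B
Output column (row 0 .. row 15) = 1011101110111011
Output column grouped in 4s = 1011 1011 1011 1011 = 0xBBBB
Convert to decimal digit by digit (value = value*16 + digit):
  B -> 11
  11*16 + 11 (B) = 187
  187*16 + 11 (B) = 3003
  3003*16 + 11 (B) = 48059
Decimal = 48059

48059


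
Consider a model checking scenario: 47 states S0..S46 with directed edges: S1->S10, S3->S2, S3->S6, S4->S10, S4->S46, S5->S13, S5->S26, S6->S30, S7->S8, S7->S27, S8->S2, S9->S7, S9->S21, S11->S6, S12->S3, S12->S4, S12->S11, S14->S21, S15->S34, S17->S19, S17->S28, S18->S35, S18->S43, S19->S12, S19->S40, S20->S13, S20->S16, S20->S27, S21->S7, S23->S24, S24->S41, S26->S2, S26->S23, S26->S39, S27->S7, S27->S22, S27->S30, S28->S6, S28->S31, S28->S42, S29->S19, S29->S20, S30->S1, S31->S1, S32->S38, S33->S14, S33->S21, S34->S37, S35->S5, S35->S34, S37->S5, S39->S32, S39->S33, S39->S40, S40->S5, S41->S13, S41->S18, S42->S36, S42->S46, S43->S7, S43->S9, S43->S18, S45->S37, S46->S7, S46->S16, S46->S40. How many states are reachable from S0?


BFS from S0:
  layer 0: {S0}
Reachable set: {S0}
Count = 1

1


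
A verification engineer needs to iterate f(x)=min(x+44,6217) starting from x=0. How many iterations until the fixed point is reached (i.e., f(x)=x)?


Step 1: x=0, cap=6217, increment=44
Step 2: x grows by 44 each step until capped at 6217; fixed point is x=6217
Step 3: iterations = ceil(6217/44) = 142

142


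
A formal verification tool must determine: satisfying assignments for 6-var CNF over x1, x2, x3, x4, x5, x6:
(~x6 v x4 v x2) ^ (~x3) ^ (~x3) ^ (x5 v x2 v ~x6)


CNF with 4 clauses over 6 vars (64 assignments).
An assignment satisfies CNF iff every clause has >=1 true literal.
Check each row (bits = x1,x2,x3,x4,x5,x6; clause T/F shown):
  row 0 [000000]: clauses=TTTT -> 1
  row 1 [000001]: clauses=FTTF -> 0
  row 2 [000010]: clauses=TTTT -> 1
  row 3 [000011]: clauses=FTTT -> 0
  row 4 [000100]: clauses=TTTT -> 1
  (every remaining row is evaluated the same way; all 64 results are listed next)
Full result column, 8 rows per line (x1,x2,x3 fixed per line; x4,x5,x6 runs 000..111 left to right):
  rows 0-7 [x1,x2,x3=000]: 10101011  (ones: 5)
  rows 8-15 [x1,x2,x3=001]: 00000000  (ones: 0)
  rows 16-23 [x1,x2,x3=010]: 11111111  (ones: 8)
  rows 24-31 [x1,x2,x3=011]: 00000000  (ones: 0)
  rows 32-39 [x1,x2,x3=100]: 10101011  (ones: 5)
  rows 40-47 [x1,x2,x3=101]: 00000000  (ones: 0)
  rows 48-55 [x1,x2,x3=110]: 11111111  (ones: 8)
  rows 56-63 [x1,x2,x3=111]: 00000000  (ones: 0)
Satisfying assignments = 5+0+8+0+5+0+8+0 = 26

26


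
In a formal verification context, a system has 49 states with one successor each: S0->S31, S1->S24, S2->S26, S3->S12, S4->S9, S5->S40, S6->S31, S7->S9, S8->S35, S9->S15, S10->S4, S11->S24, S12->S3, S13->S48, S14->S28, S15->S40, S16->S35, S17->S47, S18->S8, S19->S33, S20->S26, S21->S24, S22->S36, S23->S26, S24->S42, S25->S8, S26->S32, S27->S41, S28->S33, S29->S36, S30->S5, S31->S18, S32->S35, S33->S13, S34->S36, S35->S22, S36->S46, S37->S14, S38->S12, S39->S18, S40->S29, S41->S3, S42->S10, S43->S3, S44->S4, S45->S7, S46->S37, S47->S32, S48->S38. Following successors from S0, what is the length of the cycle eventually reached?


Trace from S0 until a state repeats:
  S0 -> S31 -> S18 -> S8 -> S35 -> S22 -> S36 -> S46 -> S37 -> S14 -> S28 -> S33 -> S13 -> S48 -> S38 -> S12 -> S3 -> S12
S12 first seen at step 15, revisited at step 17.
Cycle length = 17 - 15 = 2

2


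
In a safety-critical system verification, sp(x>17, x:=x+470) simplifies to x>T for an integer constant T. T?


Formula: sp(P, x:=E) = exists old_x. (x = E[old_x/x]) AND P[old_x/x] (old_x is the value of x before the assignment; eliminate old_x by solving x = E[old_x/x] for old_x)
Step 1: Precondition P: x>17, i.e. old_x > 17
Step 2: Assignment gives x = old_x + 470, so old_x = x - 470
Step 3: Substitute into P: x - 470 > 17
Step 4: Simplify: x > 17+470 = 487

487


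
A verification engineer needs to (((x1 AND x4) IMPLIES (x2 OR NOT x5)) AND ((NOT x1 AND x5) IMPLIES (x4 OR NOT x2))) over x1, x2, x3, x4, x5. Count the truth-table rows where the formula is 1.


Formula: (((x1 AND x4) IMPLIES (x2 OR NOT x5)) AND ((NOT x1 AND x5) IMPLIES (x4 OR NOT x2))) over 5 vars (32 rows)
Evaluate each row (x1, x2, x3, x4, x5 as bits, MSB first):
  row 0 [00000]: (((0 AND 0) IMPLIES (0 OR NOT 0)) AND ((NOT 0 AND 0) IMPLIES (0 OR NOT 0))) -> 1
  row 1 [00001]: (((0 AND 0) IMPLIES (0 OR NOT 1)) AND ((NOT 0 AND 1) IMPLIES (0 OR NOT 0))) -> 1
  row 2 [00010]: (((0 AND 1) IMPLIES (0 OR NOT 0)) AND ((NOT 0 AND 0) IMPLIES (1 OR NOT 0))) -> 1
  row 3 [00011]: (((0 AND 1) IMPLIES (0 OR NOT 1)) AND ((NOT 0 AND 1) IMPLIES (1 OR NOT 0))) -> 1
  row 4 [00100]: (((0 AND 0) IMPLIES (0 OR NOT 0)) AND ((NOT 0 AND 0) IMPLIES (0 OR NOT 0))) -> 1
  row 5 [00101]: (((0 AND 0) IMPLIES (0 OR NOT 1)) AND ((NOT 0 AND 1) IMPLIES (0 OR NOT 0))) -> 1
  row 6 [00110]: (((0 AND 1) IMPLIES (0 OR NOT 0)) AND ((NOT 0 AND 0) IMPLIES (1 OR NOT 0))) -> 1
  row 7 [00111]: (((0 AND 1) IMPLIES (0 OR NOT 1)) AND ((NOT 0 AND 1) IMPLIES (1 OR NOT 0))) -> 1
  row 8 [01000]: (((0 AND 0) IMPLIES (1 OR NOT 0)) AND ((NOT 0 AND 0) IMPLIES (0 OR NOT 1))) -> 1
  row 9 [01001]: (((0 AND 0) IMPLIES (1 OR NOT 1)) AND ((NOT 0 AND 1) IMPLIES (0 OR NOT 1))) -> 0
  row 10 [01010]: (((0 AND 1) IMPLIES (1 OR NOT 0)) AND ((NOT 0 AND 0) IMPLIES (1 OR NOT 1))) -> 1
  row 11 [01011]: (((0 AND 1) IMPLIES (1 OR NOT 1)) AND ((NOT 0 AND 1) IMPLIES (1 OR NOT 1))) -> 1
  row 12 [01100]: (((0 AND 0) IMPLIES (1 OR NOT 0)) AND ((NOT 0 AND 0) IMPLIES (0 OR NOT 1))) -> 1
  row 13 [01101]: (((0 AND 0) IMPLIES (1 OR NOT 1)) AND ((NOT 0 AND 1) IMPLIES (0 OR NOT 1))) -> 0
  row 14 [01110]: (((0 AND 1) IMPLIES (1 OR NOT 0)) AND ((NOT 0 AND 0) IMPLIES (1 OR NOT 1))) -> 1
  row 15 [01111]: (((0 AND 1) IMPLIES (1 OR NOT 1)) AND ((NOT 0 AND 1) IMPLIES (1 OR NOT 1))) -> 1
  row 16 [10000]: (((1 AND 0) IMPLIES (0 OR NOT 0)) AND ((NOT 1 AND 0) IMPLIES (0 OR NOT 0))) -> 1
  row 17 [10001]: (((1 AND 0) IMPLIES (0 OR NOT 1)) AND ((NOT 1 AND 1) IMPLIES (0 OR NOT 0))) -> 1
  row 18 [10010]: (((1 AND 1) IMPLIES (0 OR NOT 0)) AND ((NOT 1 AND 0) IMPLIES (1 OR NOT 0))) -> 1
  row 19 [10011]: (((1 AND 1) IMPLIES (0 OR NOT 1)) AND ((NOT 1 AND 1) IMPLIES (1 OR NOT 0))) -> 0
  row 20 [10100]: (((1 AND 0) IMPLIES (0 OR NOT 0)) AND ((NOT 1 AND 0) IMPLIES (0 OR NOT 0))) -> 1
  row 21 [10101]: (((1 AND 0) IMPLIES (0 OR NOT 1)) AND ((NOT 1 AND 1) IMPLIES (0 OR NOT 0))) -> 1
  row 22 [10110]: (((1 AND 1) IMPLIES (0 OR NOT 0)) AND ((NOT 1 AND 0) IMPLIES (1 OR NOT 0))) -> 1
  row 23 [10111]: (((1 AND 1) IMPLIES (0 OR NOT 1)) AND ((NOT 1 AND 1) IMPLIES (1 OR NOT 0))) -> 0
  row 24 [11000]: (((1 AND 0) IMPLIES (1 OR NOT 0)) AND ((NOT 1 AND 0) IMPLIES (0 OR NOT 1))) -> 1
  row 25 [11001]: (((1 AND 0) IMPLIES (1 OR NOT 1)) AND ((NOT 1 AND 1) IMPLIES (0 OR NOT 1))) -> 1
  row 26 [11010]: (((1 AND 1) IMPLIES (1 OR NOT 0)) AND ((NOT 1 AND 0) IMPLIES (1 OR NOT 1))) -> 1
  row 27 [11011]: (((1 AND 1) IMPLIES (1 OR NOT 1)) AND ((NOT 1 AND 1) IMPLIES (1 OR NOT 1))) -> 1
  row 28 [11100]: (((1 AND 0) IMPLIES (1 OR NOT 0)) AND ((NOT 1 AND 0) IMPLIES (0 OR NOT 1))) -> 1
  row 29 [11101]: (((1 AND 0) IMPLIES (1 OR NOT 1)) AND ((NOT 1 AND 1) IMPLIES (0 OR NOT 1))) -> 1
  row 30 [11110]: (((1 AND 1) IMPLIES (1 OR NOT 0)) AND ((NOT 1 AND 0) IMPLIES (1 OR NOT 1))) -> 1
  row 31 [11111]: (((1 AND 1) IMPLIES (1 OR NOT 1)) AND ((NOT 1 AND 1) IMPLIES (1 OR NOT 1))) -> 1
Full result column, 8 rows per line (x1,x2 fixed per line; x3,x4,x5 runs 000..111 left to right):
  rows 0-7 [x1,x2=00]: 11111111  (ones: 8)
  rows 8-15 [x1,x2=01]: 10111011  (ones: 6)
  rows 16-23 [x1,x2=10]: 11101110  (ones: 6)
  rows 24-31 [x1,x2=11]: 11111111  (ones: 8)
Count of 1-rows = 8+6+6+8 = 28

28


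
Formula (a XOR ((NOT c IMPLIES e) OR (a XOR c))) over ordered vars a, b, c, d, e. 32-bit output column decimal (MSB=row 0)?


Formula: (a XOR ((NOT c IMPLIES e) OR (a XOR c))) over a, b, c, d, e (32 rows)
Evaluate each row (bits = a,b,c,d,e, MSB first):
  row 0 [00000]: (0 XOR ((NOT 0 IMPLIES 0) OR (0 XOR 0))) -> 0
  row 1 [00001]: (0 XOR ((NOT 0 IMPLIES 1) OR (0 XOR 0))) -> 1
  row 2 [00010]: (0 XOR ((NOT 0 IMPLIES 0) OR (0 XOR 0))) -> 0
  row 3 [00011]: (0 XOR ((NOT 0 IMPLIES 1) OR (0 XOR 0))) -> 1
  row 4 [00100]: (0 XOR ((NOT 1 IMPLIES 0) OR (0 XOR 1))) -> 1
  row 5 [00101]: (0 XOR ((NOT 1 IMPLIES 1) OR (0 XOR 1))) -> 1
  row 6 [00110]: (0 XOR ((NOT 1 IMPLIES 0) OR (0 XOR 1))) -> 1
  row 7 [00111]: (0 XOR ((NOT 1 IMPLIES 1) OR (0 XOR 1))) -> 1
  row 8 [01000]: (0 XOR ((NOT 0 IMPLIES 0) OR (0 XOR 0))) -> 0
  row 9 [01001]: (0 XOR ((NOT 0 IMPLIES 1) OR (0 XOR 0))) -> 1
  row 10 [01010]: (0 XOR ((NOT 0 IMPLIES 0) OR (0 XOR 0))) -> 0
  row 11 [01011]: (0 XOR ((NOT 0 IMPLIES 1) OR (0 XOR 0))) -> 1
  row 12 [01100]: (0 XOR ((NOT 1 IMPLIES 0) OR (0 XOR 1))) -> 1
  row 13 [01101]: (0 XOR ((NOT 1 IMPLIES 1) OR (0 XOR 1))) -> 1
  row 14 [01110]: (0 XOR ((NOT 1 IMPLIES 0) OR (0 XOR 1))) -> 1
  row 15 [01111]: (0 XOR ((NOT 1 IMPLIES 1) OR (0 XOR 1))) -> 1
  row 16 [10000]: (1 XOR ((NOT 0 IMPLIES 0) OR (1 XOR 0))) -> 0
  row 17 [10001]: (1 XOR ((NOT 0 IMPLIES 1) OR (1 XOR 0))) -> 0
  row 18 [10010]: (1 XOR ((NOT 0 IMPLIES 0) OR (1 XOR 0))) -> 0
  row 19 [10011]: (1 XOR ((NOT 0 IMPLIES 1) OR (1 XOR 0))) -> 0
  row 20 [10100]: (1 XOR ((NOT 1 IMPLIES 0) OR (1 XOR 1))) -> 0
  row 21 [10101]: (1 XOR ((NOT 1 IMPLIES 1) OR (1 XOR 1))) -> 0
  row 22 [10110]: (1 XOR ((NOT 1 IMPLIES 0) OR (1 XOR 1))) -> 0
  row 23 [10111]: (1 XOR ((NOT 1 IMPLIES 1) OR (1 XOR 1))) -> 0
  row 24 [11000]: (1 XOR ((NOT 0 IMPLIES 0) OR (1 XOR 0))) -> 0
  row 25 [11001]: (1 XOR ((NOT 0 IMPLIES 1) OR (1 XOR 0))) -> 0
  row 26 [11010]: (1 XOR ((NOT 0 IMPLIES 0) OR (1 XOR 0))) -> 0
  row 27 [11011]: (1 XOR ((NOT 0 IMPLIES 1) OR (1 XOR 0))) -> 0
  row 28 [11100]: (1 XOR ((NOT 1 IMPLIES 0) OR (1 XOR 1))) -> 0
  row 29 [11101]: (1 XOR ((NOT 1 IMPLIES 1) OR (1 XOR 1))) -> 0
  row 30 [11110]: (1 XOR ((NOT 1 IMPLIES 0) OR (1 XOR 1))) -> 0
  row 31 [11111]: (1 XOR ((NOT 1 IMPLIES 1) OR (1 XOR 1))) -> 0
Full result column, 4 rows per line (a,b,c fixed per line; d,e runs 00..11 left to right):
  rows 0-3 [a,b,c=000]: 0101  = hex 5
  rows 4-7 [a,b,c=001]: 1111  = hex F
  rows 8-11 [a,b,c=010]: 0101  = hex 5
  rows 12-15 [a,b,c=011]: 1111  = hex F
  rows 16-19 [a,b,c=100]: 0000  = hex 0
  rows 20-23 [a,b,c=101]: 0000  = hex 0
  rows 24-27 [a,b,c=110]: 0000  = hex 0
  rows 28-31 [a,b,c=111]: 0000  = hex 0
Output column (row 0 .. row 31) = 01011111010111110000000000000000
Output column grouped in 4s = 0101 1111 0101 1111 0000 0000 0000 0000 = 0x5F5F0000
Convert to decimal digit by digit (value = value*16 + digit):
  5 -> 5
  5*16 + 15 (F) = 95
  95*16 + 5 = 1525
  1525*16 + 15 (F) = 24415
  24415*16 + 0 = 390640
  390640*16 + 0 = 6250240
  6250240*16 + 0 = 100003840
  100003840*16 + 0 = 1600061440
Decimal = 1600061440

1600061440


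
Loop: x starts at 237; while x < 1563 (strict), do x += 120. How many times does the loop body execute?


Step 1: x goes from 237 toward 1563 by 120; the body runs while x<1563, so iterations = ceil((bound-start)/step)
Step 2: Distance=1326
Step 3: ceil(1326/120)=12

12


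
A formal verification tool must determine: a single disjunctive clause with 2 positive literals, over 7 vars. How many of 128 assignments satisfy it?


Step 1: Total=2^7=128
Step 2: Unsat when all 2 false: 2^5=32
Step 3: Sat=128-32=96

96


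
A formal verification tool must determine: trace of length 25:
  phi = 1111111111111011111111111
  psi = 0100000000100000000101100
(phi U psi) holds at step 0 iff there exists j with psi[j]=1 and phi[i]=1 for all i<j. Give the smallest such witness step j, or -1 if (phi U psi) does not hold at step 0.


(phi U psi) at 0: need smallest j with psi[j]=1 and phi[i]=1 for all i in [0,j).
Scan from step 0:
  step 0: phi=1, psi=0 -> continue
  step 1: psi=1 and phi held for [0,1) -> witness found
Witness step = 1

1


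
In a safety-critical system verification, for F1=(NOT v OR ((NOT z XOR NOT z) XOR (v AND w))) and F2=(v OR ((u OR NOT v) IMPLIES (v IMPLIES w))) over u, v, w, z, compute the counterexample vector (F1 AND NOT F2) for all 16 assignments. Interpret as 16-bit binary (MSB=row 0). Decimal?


F1 = (NOT v OR ((NOT z XOR NOT z) XOR (v AND w)))
F2 = (v OR ((u OR NOT v) IMPLIES (v IMPLIES w)))
Counterexample to F1=>F2 is where F1=1 and F2=0.
Evaluate each row (bits = u,v,w,z, MSB first):
  row 0 [0000]: F1=1 F2=1 -> F1&~F2 -> 0
  row 1 [0001]: F1=1 F2=1 -> F1&~F2 -> 0
  row 2 [0010]: F1=1 F2=1 -> F1&~F2 -> 0
  row 3 [0011]: F1=1 F2=1 -> F1&~F2 -> 0
  row 4 [0100]: F1=0 F2=1 -> F1&~F2 -> 0
  row 5 [0101]: F1=0 F2=1 -> F1&~F2 -> 0
  row 6 [0110]: F1=1 F2=1 -> F1&~F2 -> 0
  row 7 [0111]: F1=1 F2=1 -> F1&~F2 -> 0
  row 8 [1000]: F1=1 F2=1 -> F1&~F2 -> 0
  row 9 [1001]: F1=1 F2=1 -> F1&~F2 -> 0
  row 10 [1010]: F1=1 F2=1 -> F1&~F2 -> 0
  row 11 [1011]: F1=1 F2=1 -> F1&~F2 -> 0
  row 12 [1100]: F1=0 F2=1 -> F1&~F2 -> 0
  row 13 [1101]: F1=0 F2=1 -> F1&~F2 -> 0
  row 14 [1110]: F1=1 F2=1 -> F1&~F2 -> 0
  row 15 [1111]: F1=1 F2=1 -> F1&~F2 -> 0
Full result column, 4 rows per line (u,v fixed per line; w,z runs 00..11 left to right):
  rows 0-3 [u,v=00]: 0000  = hex 0
  rows 4-7 [u,v=01]: 0000  = hex 0
  rows 8-11 [u,v=10]: 0000  = hex 0
  rows 12-15 [u,v=11]: 0000  = hex 0
Counterexample vector (row 0 .. row 15) = 0000000000000000
Output column grouped in 4s = 0000 0000 0000 0000 = 0x0000
Convert to decimal digit by digit (value = value*16 + digit):
  0 -> 0
  0*16 + 0 = 0
  0*16 + 0 = 0
  0*16 + 0 = 0
Decimal = 0

0


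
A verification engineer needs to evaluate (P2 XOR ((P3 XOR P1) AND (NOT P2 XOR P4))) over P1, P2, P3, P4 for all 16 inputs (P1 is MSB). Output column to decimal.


Formula: (P2 XOR ((P3 XOR P1) AND (NOT P2 XOR P4))) over P1, P2, P3, P4 (16 rows)
Evaluate each row (bits = P1,P2,P3,P4, MSB first):
  row 0 [0000]: (0 XOR ((0 XOR 0) AND (NOT 0 XOR 0))) -> 0
  row 1 [0001]: (0 XOR ((0 XOR 0) AND (NOT 0 XOR 1))) -> 0
  row 2 [0010]: (0 XOR ((1 XOR 0) AND (NOT 0 XOR 0))) -> 1
  row 3 [0011]: (0 XOR ((1 XOR 0) AND (NOT 0 XOR 1))) -> 0
  row 4 [0100]: (1 XOR ((0 XOR 0) AND (NOT 1 XOR 0))) -> 1
  row 5 [0101]: (1 XOR ((0 XOR 0) AND (NOT 1 XOR 1))) -> 1
  row 6 [0110]: (1 XOR ((1 XOR 0) AND (NOT 1 XOR 0))) -> 1
  row 7 [0111]: (1 XOR ((1 XOR 0) AND (NOT 1 XOR 1))) -> 0
  row 8 [1000]: (0 XOR ((0 XOR 1) AND (NOT 0 XOR 0))) -> 1
  row 9 [1001]: (0 XOR ((0 XOR 1) AND (NOT 0 XOR 1))) -> 0
  row 10 [1010]: (0 XOR ((1 XOR 1) AND (NOT 0 XOR 0))) -> 0
  row 11 [1011]: (0 XOR ((1 XOR 1) AND (NOT 0 XOR 1))) -> 0
  row 12 [1100]: (1 XOR ((0 XOR 1) AND (NOT 1 XOR 0))) -> 1
  row 13 [1101]: (1 XOR ((0 XOR 1) AND (NOT 1 XOR 1))) -> 0
  row 14 [1110]: (1 XOR ((1 XOR 1) AND (NOT 1 XOR 0))) -> 1
  row 15 [1111]: (1 XOR ((1 XOR 1) AND (NOT 1 XOR 1))) -> 1
Full result column, 4 rows per line (P1,P2 fixed per line; P3,P4 runs 00..11 left to right):
  rows 0-3 [P1,P2=00]: 0010  = hex 2
  rows 4-7 [P1,P2=01]: 1110  = hex E
  rows 8-11 [P1,P2=10]: 1000  = hex 8
  rows 12-15 [P1,P2=11]: 1011  = hex B
Output column (row 0 .. row 15) = 0010111010001011
Output column grouped in 4s = 0010 1110 1000 1011 = 0x2E8B
Convert to decimal digit by digit (value = value*16 + digit):
  2 -> 2
  2*16 + 14 (E) = 46
  46*16 + 8 = 744
  744*16 + 11 (B) = 11915
Decimal = 11915

11915


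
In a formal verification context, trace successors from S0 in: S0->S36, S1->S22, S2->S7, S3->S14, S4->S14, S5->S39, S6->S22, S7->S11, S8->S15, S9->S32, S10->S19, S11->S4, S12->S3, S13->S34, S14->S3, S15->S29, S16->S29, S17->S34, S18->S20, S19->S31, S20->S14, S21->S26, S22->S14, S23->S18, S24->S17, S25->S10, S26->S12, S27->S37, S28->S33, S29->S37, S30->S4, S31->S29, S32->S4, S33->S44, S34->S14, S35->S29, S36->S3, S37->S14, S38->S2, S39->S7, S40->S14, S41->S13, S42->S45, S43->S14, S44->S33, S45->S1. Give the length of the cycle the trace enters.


Trace from S0 until a state repeats:
  S0 -> S36 -> S3 -> S14 -> S3
S3 first seen at step 2, revisited at step 4.
Cycle length = 4 - 2 = 2

2


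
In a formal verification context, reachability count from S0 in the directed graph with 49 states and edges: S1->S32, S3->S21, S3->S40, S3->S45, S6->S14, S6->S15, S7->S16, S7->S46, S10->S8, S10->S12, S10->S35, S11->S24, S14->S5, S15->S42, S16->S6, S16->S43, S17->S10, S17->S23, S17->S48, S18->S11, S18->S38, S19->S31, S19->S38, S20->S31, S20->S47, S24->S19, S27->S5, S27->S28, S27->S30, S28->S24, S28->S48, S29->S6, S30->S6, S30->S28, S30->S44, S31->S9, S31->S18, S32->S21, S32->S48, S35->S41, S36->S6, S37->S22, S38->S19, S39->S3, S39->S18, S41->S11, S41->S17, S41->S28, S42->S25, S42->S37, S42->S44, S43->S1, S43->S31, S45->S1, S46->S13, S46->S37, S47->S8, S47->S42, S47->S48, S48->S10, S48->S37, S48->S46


BFS from S0:
  layer 0: {S0}
Reachable set: {S0}
Count = 1

1


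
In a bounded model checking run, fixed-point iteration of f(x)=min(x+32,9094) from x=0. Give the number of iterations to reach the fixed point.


Step 1: x=0, cap=9094, increment=32
Step 2: x grows by 32 each step until capped at 9094; fixed point is x=9094
Step 3: iterations = ceil(9094/32) = 285

285


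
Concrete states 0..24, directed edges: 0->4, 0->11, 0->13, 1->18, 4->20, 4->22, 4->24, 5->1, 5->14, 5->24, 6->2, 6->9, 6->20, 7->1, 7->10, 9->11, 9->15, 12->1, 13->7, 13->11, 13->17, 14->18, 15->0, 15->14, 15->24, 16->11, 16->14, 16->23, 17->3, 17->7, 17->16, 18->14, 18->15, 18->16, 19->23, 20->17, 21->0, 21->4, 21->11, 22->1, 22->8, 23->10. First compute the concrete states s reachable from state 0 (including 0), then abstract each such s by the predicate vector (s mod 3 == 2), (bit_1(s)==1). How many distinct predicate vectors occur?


BFS from 0:
Concrete reachable: {0, 1, 3, 4, 7, 8, 10, 11, 13, 14, 15, 16, 17, 18, 20, 22, 23, 24}
Abstract via predicates (s mod 3 == 2), (bit_1(s)==1):
  (0,0) <- {0, 1, 4, 13, 16, 24}
  (0,1) <- {3, 7, 10, 15, 18, 22}
  (1,0) <- {8, 17, 20}
  (1,1) <- {11, 14, 23}
Distinct abstract states = 4

4


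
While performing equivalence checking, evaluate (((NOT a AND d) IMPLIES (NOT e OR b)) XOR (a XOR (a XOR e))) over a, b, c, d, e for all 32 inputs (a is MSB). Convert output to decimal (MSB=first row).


Formula: (((NOT a AND d) IMPLIES (NOT e OR b)) XOR (a XOR (a XOR e))) over a, b, c, d, e (32 rows)
Evaluate each row (bits = a,b,c,d,e, MSB first):
  row 0 [00000]: (((NOT 0 AND 0) IMPLIES (NOT 0 OR 0)) XOR (0 XOR (0 XOR 0))) -> 1
  row 1 [00001]: (((NOT 0 AND 0) IMPLIES (NOT 1 OR 0)) XOR (0 XOR (0 XOR 1))) -> 0
  row 2 [00010]: (((NOT 0 AND 1) IMPLIES (NOT 0 OR 0)) XOR (0 XOR (0 XOR 0))) -> 1
  row 3 [00011]: (((NOT 0 AND 1) IMPLIES (NOT 1 OR 0)) XOR (0 XOR (0 XOR 1))) -> 1
  row 4 [00100]: (((NOT 0 AND 0) IMPLIES (NOT 0 OR 0)) XOR (0 XOR (0 XOR 0))) -> 1
  row 5 [00101]: (((NOT 0 AND 0) IMPLIES (NOT 1 OR 0)) XOR (0 XOR (0 XOR 1))) -> 0
  row 6 [00110]: (((NOT 0 AND 1) IMPLIES (NOT 0 OR 0)) XOR (0 XOR (0 XOR 0))) -> 1
  row 7 [00111]: (((NOT 0 AND 1) IMPLIES (NOT 1 OR 0)) XOR (0 XOR (0 XOR 1))) -> 1
  row 8 [01000]: (((NOT 0 AND 0) IMPLIES (NOT 0 OR 1)) XOR (0 XOR (0 XOR 0))) -> 1
  row 9 [01001]: (((NOT 0 AND 0) IMPLIES (NOT 1 OR 1)) XOR (0 XOR (0 XOR 1))) -> 0
  row 10 [01010]: (((NOT 0 AND 1) IMPLIES (NOT 0 OR 1)) XOR (0 XOR (0 XOR 0))) -> 1
  row 11 [01011]: (((NOT 0 AND 1) IMPLIES (NOT 1 OR 1)) XOR (0 XOR (0 XOR 1))) -> 0
  row 12 [01100]: (((NOT 0 AND 0) IMPLIES (NOT 0 OR 1)) XOR (0 XOR (0 XOR 0))) -> 1
  row 13 [01101]: (((NOT 0 AND 0) IMPLIES (NOT 1 OR 1)) XOR (0 XOR (0 XOR 1))) -> 0
  row 14 [01110]: (((NOT 0 AND 1) IMPLIES (NOT 0 OR 1)) XOR (0 XOR (0 XOR 0))) -> 1
  row 15 [01111]: (((NOT 0 AND 1) IMPLIES (NOT 1 OR 1)) XOR (0 XOR (0 XOR 1))) -> 0
  row 16 [10000]: (((NOT 1 AND 0) IMPLIES (NOT 0 OR 0)) XOR (1 XOR (1 XOR 0))) -> 1
  row 17 [10001]: (((NOT 1 AND 0) IMPLIES (NOT 1 OR 0)) XOR (1 XOR (1 XOR 1))) -> 0
  row 18 [10010]: (((NOT 1 AND 1) IMPLIES (NOT 0 OR 0)) XOR (1 XOR (1 XOR 0))) -> 1
  row 19 [10011]: (((NOT 1 AND 1) IMPLIES (NOT 1 OR 0)) XOR (1 XOR (1 XOR 1))) -> 0
  row 20 [10100]: (((NOT 1 AND 0) IMPLIES (NOT 0 OR 0)) XOR (1 XOR (1 XOR 0))) -> 1
  row 21 [10101]: (((NOT 1 AND 0) IMPLIES (NOT 1 OR 0)) XOR (1 XOR (1 XOR 1))) -> 0
  row 22 [10110]: (((NOT 1 AND 1) IMPLIES (NOT 0 OR 0)) XOR (1 XOR (1 XOR 0))) -> 1
  row 23 [10111]: (((NOT 1 AND 1) IMPLIES (NOT 1 OR 0)) XOR (1 XOR (1 XOR 1))) -> 0
  row 24 [11000]: (((NOT 1 AND 0) IMPLIES (NOT 0 OR 1)) XOR (1 XOR (1 XOR 0))) -> 1
  row 25 [11001]: (((NOT 1 AND 0) IMPLIES (NOT 1 OR 1)) XOR (1 XOR (1 XOR 1))) -> 0
  row 26 [11010]: (((NOT 1 AND 1) IMPLIES (NOT 0 OR 1)) XOR (1 XOR (1 XOR 0))) -> 1
  row 27 [11011]: (((NOT 1 AND 1) IMPLIES (NOT 1 OR 1)) XOR (1 XOR (1 XOR 1))) -> 0
  row 28 [11100]: (((NOT 1 AND 0) IMPLIES (NOT 0 OR 1)) XOR (1 XOR (1 XOR 0))) -> 1
  row 29 [11101]: (((NOT 1 AND 0) IMPLIES (NOT 1 OR 1)) XOR (1 XOR (1 XOR 1))) -> 0
  row 30 [11110]: (((NOT 1 AND 1) IMPLIES (NOT 0 OR 1)) XOR (1 XOR (1 XOR 0))) -> 1
  row 31 [11111]: (((NOT 1 AND 1) IMPLIES (NOT 1 OR 1)) XOR (1 XOR (1 XOR 1))) -> 0
Full result column, 4 rows per line (a,b,c fixed per line; d,e runs 00..11 left to right):
  rows 0-3 [a,b,c=000]: 1011  = hex B
  rows 4-7 [a,b,c=001]: 1011  = hex B
  rows 8-11 [a,b,c=010]: 1010  = hex A
  rows 12-15 [a,b,c=011]: 1010  = hex A
  rows 16-19 [a,b,c=100]: 1010  = hex A
  rows 20-23 [a,b,c=101]: 1010  = hex A
  rows 24-27 [a,b,c=110]: 1010  = hex A
  rows 28-31 [a,b,c=111]: 1010  = hex A
Output column (row 0 .. row 31) = 10111011101010101010101010101010
Output column grouped in 4s = 1011 1011 1010 1010 1010 1010 1010 1010 = 0xBBAAAAAA
Convert to decimal digit by digit (value = value*16 + digit):
  B -> 11
  11*16 + 11 (B) = 187
  187*16 + 10 (A) = 3002
  3002*16 + 10 (A) = 48042
  48042*16 + 10 (A) = 768682
  768682*16 + 10 (A) = 12298922
  12298922*16 + 10 (A) = 196782762
  196782762*16 + 10 (A) = 3148524202
Decimal = 3148524202

3148524202


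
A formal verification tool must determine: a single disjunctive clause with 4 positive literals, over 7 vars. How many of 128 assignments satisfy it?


Step 1: Total=2^7=128
Step 2: Unsat when all 4 false: 2^3=8
Step 3: Sat=128-8=120

120


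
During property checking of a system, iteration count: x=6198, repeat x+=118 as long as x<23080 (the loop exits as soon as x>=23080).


Step 1: x goes from 6198 toward 23080 by 118; the body runs while x<23080, so iterations = ceil((bound-start)/step)
Step 2: Distance=16882
Step 3: ceil(16882/118)=144

144


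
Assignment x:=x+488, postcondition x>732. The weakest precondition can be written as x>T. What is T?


Formula: wp(x:=E, P) = P[E/x] (substitute E for x in postcondition)
Step 1: Postcondition: x>732
Step 2: Substitute x+488 for x: x+488>732
Step 3: Solve for x: x > 732-488 = 244

244


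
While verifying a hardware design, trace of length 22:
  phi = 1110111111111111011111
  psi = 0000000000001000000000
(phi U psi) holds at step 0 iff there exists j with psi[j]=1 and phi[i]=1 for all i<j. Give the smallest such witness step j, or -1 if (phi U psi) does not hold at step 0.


(phi U psi) at 0: need smallest j with psi[j]=1 and phi[i]=1 for all i in [0,j).
Scan from step 0:
  step 0: phi=1, psi=0 -> continue
  step 1: phi=1, psi=0 -> continue
  step 2: phi=1, psi=0 -> continue
  step 3: phi=0 -> phi-prefix broken from here
  step 12: psi=1 but phi already failed -> not a witness
  end of trace: no witness -> -1
Witness step = -1

-1


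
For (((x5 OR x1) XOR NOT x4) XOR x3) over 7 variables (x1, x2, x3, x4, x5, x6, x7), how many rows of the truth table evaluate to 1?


Formula: (((x5 OR x1) XOR NOT x4) XOR x3) over 7 vars (128 rows)
Evaluate each row (x1, x2, x3, x4, x5, x6, x7 as bits, MSB first):
  row 0 [0000000]: (((0 OR 0) XOR NOT 0) XOR 0) -> 1
  row 1 [0000001]: (((0 OR 0) XOR NOT 0) XOR 0) -> 1
  row 2 [0000010]: (((0 OR 0) XOR NOT 0) XOR 0) -> 1
  row 3 [0000011]: (((0 OR 0) XOR NOT 0) XOR 0) -> 1
  row 4 [0000100]: (((1 OR 0) XOR NOT 0) XOR 0) -> 0
  (every remaining row is evaluated the same way; all 128 results are listed next)
Full result column, 8 rows per line (x1,x2,x3,x4 fixed per line; x5,x6,x7 runs 000..111 left to right):
  rows 0-7 [x1,x2,x3,x4=0000]: 11110000  (ones: 4)
  rows 8-15 [x1,x2,x3,x4=0001]: 00001111  (ones: 4)
  rows 16-23 [x1,x2,x3,x4=0010]: 00001111  (ones: 4)
  rows 24-31 [x1,x2,x3,x4=0011]: 11110000  (ones: 4)
  rows 32-39 [x1,x2,x3,x4=0100]: 11110000  (ones: 4)
  rows 40-47 [x1,x2,x3,x4=0101]: 00001111  (ones: 4)
  rows 48-55 [x1,x2,x3,x4=0110]: 00001111  (ones: 4)
  rows 56-63 [x1,x2,x3,x4=0111]: 11110000  (ones: 4)
  rows 64-71 [x1,x2,x3,x4=1000]: 00000000  (ones: 0)
  rows 72-79 [x1,x2,x3,x4=1001]: 11111111  (ones: 8)
  rows 80-87 [x1,x2,x3,x4=1010]: 11111111  (ones: 8)
  rows 88-95 [x1,x2,x3,x4=1011]: 00000000  (ones: 0)
  rows 96-103 [x1,x2,x3,x4=1100]: 00000000  (ones: 0)
  rows 104-111 [x1,x2,x3,x4=1101]: 11111111  (ones: 8)
  rows 112-119 [x1,x2,x3,x4=1110]: 11111111  (ones: 8)
  rows 120-127 [x1,x2,x3,x4=1111]: 00000000  (ones: 0)
Count of 1-rows = 4+4+4+4+4+4+4+4+0+8+8+0+0+8+8+0 = 64

64


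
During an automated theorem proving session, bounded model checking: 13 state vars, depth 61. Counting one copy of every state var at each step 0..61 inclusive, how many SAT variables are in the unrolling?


BMC unrolls to depth k, creating one copy of each state var for steps 0..k.
Step count = 61 + 1 = 62 (steps 0 through 61)
Vars per step = 13
Total = 13 * 62 = 806

806


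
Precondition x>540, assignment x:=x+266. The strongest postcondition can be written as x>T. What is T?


Formula: sp(P, x:=E) = exists old_x. (x = E[old_x/x]) AND P[old_x/x] (old_x is the value of x before the assignment; eliminate old_x by solving x = E[old_x/x] for old_x)
Step 1: Precondition P: x>540, i.e. old_x > 540
Step 2: Assignment gives x = old_x + 266, so old_x = x - 266
Step 3: Substitute into P: x - 266 > 540
Step 4: Simplify: x > 540+266 = 806

806


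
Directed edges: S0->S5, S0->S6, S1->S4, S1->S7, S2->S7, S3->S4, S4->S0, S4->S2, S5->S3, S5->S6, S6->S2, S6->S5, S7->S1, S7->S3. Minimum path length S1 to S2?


BFS layer-by-layer from S1:
  dist 0: {S1}
  dist 1: {S4, S7}
  dist 2: {S0, S2, S3}
  -> S2 reached at distance 2
Shortest path length = 2

2


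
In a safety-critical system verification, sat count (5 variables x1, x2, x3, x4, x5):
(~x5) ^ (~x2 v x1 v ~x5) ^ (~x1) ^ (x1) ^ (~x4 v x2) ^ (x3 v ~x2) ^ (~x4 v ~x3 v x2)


CNF with 7 clauses over 5 vars (32 assignments).
An assignment satisfies CNF iff every clause has >=1 true literal.
Check each row (bits = x1,x2,x3,x4,x5; clause T/F shown):
  row 0 [00000]: clauses=TTTFTTT -> 0
  row 1 [00001]: clauses=FTTFTTT -> 0
  row 2 [00010]: clauses=TTTFFTT -> 0
  row 3 [00011]: clauses=FTTFFTT -> 0
  row 4 [00100]: clauses=TTTFTTT -> 0
  row 5 [00101]: clauses=FTTFTTT -> 0
  row 6 [00110]: clauses=TTTFFTF -> 0
  row 7 [00111]: clauses=FTTFFTF -> 0
  row 8 [01000]: clauses=TTTFTFT -> 0
  row 9 [01001]: clauses=FFTFTFT -> 0
  row 10 [01010]: clauses=TTTFTFT -> 0
  row 11 [01011]: clauses=FFTFTFT -> 0
  row 12 [01100]: clauses=TTTFTTT -> 0
  row 13 [01101]: clauses=FFTFTTT -> 0
  row 14 [01110]: clauses=TTTFTTT -> 0
  row 15 [01111]: clauses=FFTFTTT -> 0
  row 16 [10000]: clauses=TTFTTTT -> 0
  row 17 [10001]: clauses=FTFTTTT -> 0
  row 18 [10010]: clauses=TTFTFTT -> 0
  row 19 [10011]: clauses=FTFTFTT -> 0
  row 20 [10100]: clauses=TTFTTTT -> 0
  row 21 [10101]: clauses=FTFTTTT -> 0
  row 22 [10110]: clauses=TTFTFTF -> 0
  row 23 [10111]: clauses=FTFTFTF -> 0
  row 24 [11000]: clauses=TTFTTFT -> 0
  row 25 [11001]: clauses=FTFTTFT -> 0
  row 26 [11010]: clauses=TTFTTFT -> 0
  row 27 [11011]: clauses=FTFTTFT -> 0
  row 28 [11100]: clauses=TTFTTTT -> 0
  row 29 [11101]: clauses=FTFTTTT -> 0
  row 30 [11110]: clauses=TTFTTTT -> 0
  row 31 [11111]: clauses=FTFTTTT -> 0
Full result column, 8 rows per line (x1,x2 fixed per line; x3,x4,x5 runs 000..111 left to right):
  rows 0-7 [x1,x2=00]: 00000000  (ones: 0)
  rows 8-15 [x1,x2=01]: 00000000  (ones: 0)
  rows 16-23 [x1,x2=10]: 00000000  (ones: 0)
  rows 24-31 [x1,x2=11]: 00000000  (ones: 0)
Satisfying assignments = 0+0+0+0 = 0

0


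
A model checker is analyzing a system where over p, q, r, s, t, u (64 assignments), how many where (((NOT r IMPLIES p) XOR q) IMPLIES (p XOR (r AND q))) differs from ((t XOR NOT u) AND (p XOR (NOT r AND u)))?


F1 = (((NOT r IMPLIES p) XOR q) IMPLIES (p XOR (r AND q)))
F2 = ((t XOR NOT u) AND (p XOR (NOT r AND u)))
Evaluate both on each of 64 rows (bits = p,q,r,s,t,u):
  row 0 [000000]: F1=1 F2=0 (differ) -> 1
  row 1 [000001]: F1=1 F2=0 (differ) -> 1
  row 2 [000010]: F1=1 F2=0 (differ) -> 1
  row 3 [000011]: F1=1 F2=1 -> 0
  row 4 [000100]: F1=1 F2=0 (differ) -> 1
  (every remaining row is evaluated the same way; all 64 results are listed next)
Full result column, 8 rows per line (p,q,r fixed per line; s,t,u runs 000..111 left to right):
  rows 0-7 [p,q,r=000]: 11101110  (ones: 6)
  rows 8-15 [p,q,r=001]: 00000000  (ones: 0)
  rows 16-23 [p,q,r=010]: 00010001  (ones: 2)
  rows 24-31 [p,q,r=011]: 11111111  (ones: 8)
  rows 32-39 [p,q,r=100]: 01110111  (ones: 6)
  rows 40-47 [p,q,r=101]: 01100110  (ones: 4)
  rows 48-55 [p,q,r=110]: 01110111  (ones: 6)
  rows 56-63 [p,q,r=111]: 01100110  (ones: 4)
Disagreements = 6+0+2+8+6+4+6+4 = 36

36


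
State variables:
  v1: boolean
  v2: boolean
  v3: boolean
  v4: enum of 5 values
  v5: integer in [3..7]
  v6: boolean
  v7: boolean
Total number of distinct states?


State space = product of domain sizes of all variables.
Domain sizes:
  v1 (boolean): 2
  v2 (boolean): 2
  v3 (boolean): 2
  v4 (enum of 5 values): 5
  v5 (integer in [3..7]): 5
  v6 (boolean): 2
  v7 (boolean): 2
Product = 2 * 2 * 2 * 5 * 5 * 2 * 2 = 800

800
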